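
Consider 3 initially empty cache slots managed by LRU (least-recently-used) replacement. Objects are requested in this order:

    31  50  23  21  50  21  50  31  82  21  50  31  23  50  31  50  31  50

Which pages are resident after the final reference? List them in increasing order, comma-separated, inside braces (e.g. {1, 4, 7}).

31 → fault, frames {31}
50 → fault, frames {31,50}
23 → fault, frames {31,50,23}
21 → fault, evict 31, frames {50,23,21}
50 → hit
21 → hit
50 → hit
31 → fault, evict 23, frames {21,50,31}
82 → fault, evict 21, frames {50,31,82}
21 → fault, evict 50, frames {31,82,21}
50 → fault, evict 31, frames {82,21,50}
31 → fault, evict 82, frames {21,50,31}
23 → fault, evict 21, frames {50,31,23}
50 → hit
31 → hit
50 → hit
31 → hit
50 → hit

{23, 31, 50}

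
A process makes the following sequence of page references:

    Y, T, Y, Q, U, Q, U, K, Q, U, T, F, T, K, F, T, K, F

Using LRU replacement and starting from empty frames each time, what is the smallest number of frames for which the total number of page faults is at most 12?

f=1: 18 faults
f=2: 14 faults
f=3: 8 faults
f=4: 8 faults
f=5: 6 faults
f=6: 6 faults
Smallest f with faults ≤ 12 is 3.

3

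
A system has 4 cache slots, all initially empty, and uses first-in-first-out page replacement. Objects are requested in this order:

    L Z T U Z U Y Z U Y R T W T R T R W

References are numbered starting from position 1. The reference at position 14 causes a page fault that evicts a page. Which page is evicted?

pos 1: L -> miss, frames (L)
pos 2: Z -> miss, frames (L Z)
pos 3: T -> miss, frames (L Z T)
pos 4: U -> miss, frames (L Z T U)
pos 5: Z -> hit
pos 6: U -> hit
pos 7: Y -> miss, evict L, frames (Z T U Y)
pos 8: Z -> hit
pos 9: U -> hit
pos 10: Y -> hit
pos 11: R -> miss, evict Z, frames (T U Y R)
pos 12: T -> hit
pos 13: W -> miss, evict T, frames (U Y R W)
pos 14: T -> miss, evict U, frames (Y R W T)
At position 14, page U is evicted.

U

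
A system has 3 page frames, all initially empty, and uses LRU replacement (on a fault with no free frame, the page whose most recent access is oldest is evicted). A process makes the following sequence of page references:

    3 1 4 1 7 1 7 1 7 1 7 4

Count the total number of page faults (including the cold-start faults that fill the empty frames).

4

3 -> miss, frames (3)
1 -> miss, frames (3 1)
4 -> miss, frames (3 1 4)
1 -> hit
7 -> miss, evict 3, frames (4 1 7)
1 -> hit
7 -> hit
1 -> hit
7 -> hit
1 -> hit
7 -> hit
4 -> hit
Page faults: 4.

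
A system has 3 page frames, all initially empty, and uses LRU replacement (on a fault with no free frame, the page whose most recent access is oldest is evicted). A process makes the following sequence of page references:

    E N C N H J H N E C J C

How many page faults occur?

8

E: miss, frames {E}
N: miss, frames {E,N}
C: miss, frames {E,N,C}
N: hit
H: miss, evict E, frames {C,N,H}
J: miss, evict C, frames {N,H,J}
H: hit
N: hit
E: miss, evict J, frames {H,N,E}
C: miss, evict H, frames {N,E,C}
J: miss, evict N, frames {E,C,J}
C: hit
Page faults: 8.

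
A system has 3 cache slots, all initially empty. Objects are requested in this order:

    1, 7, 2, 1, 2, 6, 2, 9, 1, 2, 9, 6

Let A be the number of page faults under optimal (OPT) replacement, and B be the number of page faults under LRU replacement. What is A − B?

-1

Under OPT: F F F . . F . F . . . F → 6 faults.
Under LRU: F F F . . F . F F . . F → 7 faults.
A − B = 6 − 7 = -1.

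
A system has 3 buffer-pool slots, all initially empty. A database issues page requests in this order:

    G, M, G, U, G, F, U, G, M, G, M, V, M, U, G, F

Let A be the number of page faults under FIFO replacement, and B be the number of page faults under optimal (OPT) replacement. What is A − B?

2

Under FIFO: F F . F . F . F F . . F . F F F → 10 faults.
Under OPT: F F . F . F . . F . . F . . F F → 8 faults.
A − B = 10 − 8 = 2.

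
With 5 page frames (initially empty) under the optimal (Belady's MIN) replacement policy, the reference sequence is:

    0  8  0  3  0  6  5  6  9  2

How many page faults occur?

7

0: miss, frames (0)
8: miss, frames (0 8)
0: hit
3: miss, frames (0 8 3)
0: hit
6: miss, frames (0 8 3 6)
5: miss, frames (0 8 3 6 5)
6: hit
9: miss, evict 5, frames (0 8 3 6 9)
2: miss, evict 9, frames (0 8 3 6 2)
Page faults: 7.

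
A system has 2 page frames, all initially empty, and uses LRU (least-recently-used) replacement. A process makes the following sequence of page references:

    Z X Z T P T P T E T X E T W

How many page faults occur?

Z -> miss, frames (Z)
X -> miss, frames (Z X)
Z -> hit
T -> miss, evict X, frames (Z T)
P -> miss, evict Z, frames (T P)
T -> hit
P -> hit
T -> hit
E -> miss, evict P, frames (T E)
T -> hit
X -> miss, evict E, frames (T X)
E -> miss, evict T, frames (X E)
T -> miss, evict X, frames (E T)
W -> miss, evict E, frames (T W)
Page faults: 9.

9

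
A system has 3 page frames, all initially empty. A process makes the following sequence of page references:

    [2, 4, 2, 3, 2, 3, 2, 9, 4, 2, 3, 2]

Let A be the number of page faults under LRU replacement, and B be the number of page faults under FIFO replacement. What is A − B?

Under LRU: F F . F . . . F F . F . → 6 faults.
Under FIFO: F F . F . . . F . F . . → 5 faults.
A − B = 6 − 5 = 1.

1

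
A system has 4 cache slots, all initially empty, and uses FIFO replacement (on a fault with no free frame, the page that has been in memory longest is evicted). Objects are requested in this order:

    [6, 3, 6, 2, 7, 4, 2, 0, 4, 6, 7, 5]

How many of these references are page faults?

6 -> miss, frames [6]
3 -> miss, frames [6, 3]
6 -> hit
2 -> miss, frames [6, 3, 2]
7 -> miss, frames [6, 3, 2, 7]
4 -> miss, evict 6, frames [3, 2, 7, 4]
2 -> hit
0 -> miss, evict 3, frames [2, 7, 4, 0]
4 -> hit
6 -> miss, evict 2, frames [7, 4, 0, 6]
7 -> hit
5 -> miss, evict 7, frames [4, 0, 6, 5]
Page faults: 8.

8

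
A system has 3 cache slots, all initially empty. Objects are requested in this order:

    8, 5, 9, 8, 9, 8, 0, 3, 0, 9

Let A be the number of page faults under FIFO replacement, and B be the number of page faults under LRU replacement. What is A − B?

-1

Under FIFO: F F F . . . F F . . → 5 faults.
Under LRU: F F F . . . F F . F → 6 faults.
A − B = 5 − 6 = -1.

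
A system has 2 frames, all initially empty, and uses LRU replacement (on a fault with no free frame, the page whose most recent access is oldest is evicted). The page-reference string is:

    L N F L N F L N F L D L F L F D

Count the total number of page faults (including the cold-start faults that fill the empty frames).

13

L → miss, frames [L]
N → miss, frames [L, N]
F → miss, evict L, frames [N, F]
L → miss, evict N, frames [F, L]
N → miss, evict F, frames [L, N]
F → miss, evict L, frames [N, F]
L → miss, evict N, frames [F, L]
N → miss, evict F, frames [L, N]
F → miss, evict L, frames [N, F]
L → miss, evict N, frames [F, L]
D → miss, evict F, frames [L, D]
L → hit
F → miss, evict D, frames [L, F]
L → hit
F → hit
D → miss, evict L, frames [F, D]
Page faults: 13.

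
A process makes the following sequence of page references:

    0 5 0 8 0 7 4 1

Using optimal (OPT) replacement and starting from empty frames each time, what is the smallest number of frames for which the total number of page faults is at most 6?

2

f=1: 8 faults
f=2: 6 faults
f=3: 6 faults
f=4: 6 faults
f=5: 6 faults
f=6: 6 faults
Smallest f with faults ≤ 6 is 2.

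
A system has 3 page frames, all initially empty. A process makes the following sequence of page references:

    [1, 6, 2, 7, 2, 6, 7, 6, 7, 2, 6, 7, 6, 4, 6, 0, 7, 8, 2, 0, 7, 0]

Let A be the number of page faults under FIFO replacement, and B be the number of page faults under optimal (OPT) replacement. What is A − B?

Under FIFO: F F F F . . . . . . . . . F F F F F F F F . → 12 faults.
Under OPT: F F F F . . . . . . . . . F . F . F F . . . → 8 faults.
A − B = 12 − 8 = 4.

4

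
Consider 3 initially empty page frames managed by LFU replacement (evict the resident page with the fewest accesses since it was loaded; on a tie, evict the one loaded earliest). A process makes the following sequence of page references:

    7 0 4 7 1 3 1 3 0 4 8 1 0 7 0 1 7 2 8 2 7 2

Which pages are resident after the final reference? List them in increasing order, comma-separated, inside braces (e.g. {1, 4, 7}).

{1, 2, 3}

7 -> fault, frames {7}
0 -> fault, frames {7,0}
4 -> fault, frames {7,0,4}
7 -> hit
1 -> fault, evict 0, frames {7,4,1}
3 -> fault, evict 4, frames {7,1,3}
1 -> hit
3 -> hit
0 -> fault, evict 7, frames {1,3,0}
4 -> fault, evict 0, frames {1,3,4}
8 -> fault, evict 4, frames {1,3,8}
1 -> hit
0 -> fault, evict 8, frames {1,3,0}
7 -> fault, evict 0, frames {1,3,7}
0 -> fault, evict 7, frames {1,3,0}
1 -> hit
7 -> fault, evict 0, frames {1,3,7}
2 -> fault, evict 7, frames {1,3,2}
8 -> fault, evict 2, frames {1,3,8}
2 -> fault, evict 8, frames {1,3,2}
7 -> fault, evict 2, frames {1,3,7}
2 -> fault, evict 7, frames {1,3,2}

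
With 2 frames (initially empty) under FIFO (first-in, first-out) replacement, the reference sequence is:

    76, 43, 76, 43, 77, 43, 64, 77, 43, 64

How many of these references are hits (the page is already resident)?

76: miss, frames {76}
43: miss, frames {76,43}
76: hit
43: hit
77: miss, evict 76, frames {43,77}
43: hit
64: miss, evict 43, frames {77,64}
77: hit
43: miss, evict 77, frames {64,43}
64: hit
Hits: 5.

5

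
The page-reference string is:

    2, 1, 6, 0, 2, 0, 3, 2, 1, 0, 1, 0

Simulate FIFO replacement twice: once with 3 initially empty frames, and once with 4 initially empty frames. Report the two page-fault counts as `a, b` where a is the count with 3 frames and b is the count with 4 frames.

3 frames: F F F F F . F . F F . . → 8 faults.
4 frames: F F F F . . F F F . . . → 7 faults.
7 < 8: adding a frame reduced faults, as is typical.

8, 7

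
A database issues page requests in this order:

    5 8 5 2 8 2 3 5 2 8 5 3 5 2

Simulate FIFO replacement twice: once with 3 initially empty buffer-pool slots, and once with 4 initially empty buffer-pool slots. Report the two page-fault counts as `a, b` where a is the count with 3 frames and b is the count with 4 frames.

3 frames: F F . F . . F F . F . . . F → 7 faults.
4 frames: F F . F . . F . . . . . . . → 4 faults.
4 < 7: adding a frame reduced faults, as is typical.

7, 4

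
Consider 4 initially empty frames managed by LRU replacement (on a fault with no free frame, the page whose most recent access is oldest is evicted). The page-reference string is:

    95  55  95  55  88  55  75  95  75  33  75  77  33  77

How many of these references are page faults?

95 -> miss, frames (95)
55 -> miss, frames (95 55)
95 -> hit
55 -> hit
88 -> miss, frames (95 55 88)
55 -> hit
75 -> miss, frames (95 88 55 75)
95 -> hit
75 -> hit
33 -> miss, evict 88, frames (55 95 75 33)
75 -> hit
77 -> miss, evict 55, frames (95 33 75 77)
33 -> hit
77 -> hit
Page faults: 6.

6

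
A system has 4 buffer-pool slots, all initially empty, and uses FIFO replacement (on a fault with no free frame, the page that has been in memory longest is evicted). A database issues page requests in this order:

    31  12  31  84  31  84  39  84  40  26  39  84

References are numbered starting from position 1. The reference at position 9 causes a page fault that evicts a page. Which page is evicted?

31

pos 1: 31: miss, frames [31]
pos 2: 12: miss, frames [31, 12]
pos 3: 31: hit
pos 4: 84: miss, frames [31, 12, 84]
pos 5: 31: hit
pos 6: 84: hit
pos 7: 39: miss, frames [31, 12, 84, 39]
pos 8: 84: hit
pos 9: 40: miss, evict 31, frames [12, 84, 39, 40]
At position 9, page 31 is evicted.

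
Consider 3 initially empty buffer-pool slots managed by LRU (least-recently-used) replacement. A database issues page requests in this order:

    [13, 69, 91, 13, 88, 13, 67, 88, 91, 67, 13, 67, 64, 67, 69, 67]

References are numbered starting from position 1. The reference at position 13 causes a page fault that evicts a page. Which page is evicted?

pos 1: 13 → miss, frames {13}
pos 2: 69 → miss, frames {13,69}
pos 3: 91 → miss, frames {13,69,91}
pos 4: 13 → hit
pos 5: 88 → miss, evict 69, frames {91,13,88}
pos 6: 13 → hit
pos 7: 67 → miss, evict 91, frames {88,13,67}
pos 8: 88 → hit
pos 9: 91 → miss, evict 13, frames {67,88,91}
pos 10: 67 → hit
pos 11: 13 → miss, evict 88, frames {91,67,13}
pos 12: 67 → hit
pos 13: 64 → miss, evict 91, frames {13,67,64}
At position 13, page 91 is evicted.

91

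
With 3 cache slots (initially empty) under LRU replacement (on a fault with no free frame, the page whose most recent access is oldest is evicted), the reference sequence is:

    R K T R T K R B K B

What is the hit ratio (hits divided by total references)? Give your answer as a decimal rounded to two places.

R: fault, frames (R)
K: fault, frames (R K)
T: fault, frames (R K T)
R: hit
T: hit
K: hit
R: hit
B: fault, evict T, frames (K R B)
K: hit
B: hit
Hits: 6 of 10 references → 6/10 = 0.6000.

0.60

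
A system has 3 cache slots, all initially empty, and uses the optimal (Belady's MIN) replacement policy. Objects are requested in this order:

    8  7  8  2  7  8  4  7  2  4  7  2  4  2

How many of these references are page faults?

8 -> fault, frames [8]
7 -> fault, frames [8, 7]
8 -> hit
2 -> fault, frames [8, 7, 2]
7 -> hit
8 -> hit
4 -> fault, evict 8, frames [7, 2, 4]
7 -> hit
2 -> hit
4 -> hit
7 -> hit
2 -> hit
4 -> hit
2 -> hit
Page faults: 4.

4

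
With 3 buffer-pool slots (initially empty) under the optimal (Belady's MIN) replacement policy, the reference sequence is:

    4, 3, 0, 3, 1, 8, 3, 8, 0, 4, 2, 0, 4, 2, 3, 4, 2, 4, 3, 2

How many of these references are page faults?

8

4 → miss, frames (4)
3 → miss, frames (4 3)
0 → miss, frames (4 3 0)
3 → hit
1 → miss, evict 4, frames (3 0 1)
8 → miss, evict 1, frames (3 0 8)
3 → hit
8 → hit
0 → hit
4 → miss, evict 8, frames (3 0 4)
2 → miss, evict 3, frames (0 4 2)
0 → hit
4 → hit
2 → hit
3 → miss, evict 0, frames (4 2 3)
4 → hit
2 → hit
4 → hit
3 → hit
2 → hit
Page faults: 8.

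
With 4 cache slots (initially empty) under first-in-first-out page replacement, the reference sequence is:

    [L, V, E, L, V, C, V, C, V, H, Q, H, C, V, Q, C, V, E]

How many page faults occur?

L → miss, frames (L)
V → miss, frames (L V)
E → miss, frames (L V E)
L → hit
V → hit
C → miss, frames (L V E C)
V → hit
C → hit
V → hit
H → miss, evict L, frames (V E C H)
Q → miss, evict V, frames (E C H Q)
H → hit
C → hit
V → miss, evict E, frames (C H Q V)
Q → hit
C → hit
V → hit
E → miss, evict C, frames (H Q V E)
Page faults: 8.

8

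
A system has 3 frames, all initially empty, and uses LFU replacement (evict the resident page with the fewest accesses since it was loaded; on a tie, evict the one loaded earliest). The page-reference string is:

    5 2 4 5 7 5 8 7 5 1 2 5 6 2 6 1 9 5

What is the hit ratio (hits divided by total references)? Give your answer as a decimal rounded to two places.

5: fault, frames {5}
2: fault, frames {5,2}
4: fault, frames {5,2,4}
5: hit
7: fault, evict 2, frames {5,4,7}
5: hit
8: fault, evict 4, frames {5,7,8}
7: hit
5: hit
1: fault, evict 8, frames {5,7,1}
2: fault, evict 1, frames {5,7,2}
5: hit
6: fault, evict 2, frames {5,7,6}
2: fault, evict 6, frames {5,7,2}
6: fault, evict 2, frames {5,7,6}
1: fault, evict 6, frames {5,7,1}
9: fault, evict 1, frames {5,7,9}
5: hit
Hits: 6 of 18 references → 6/18 = 0.3333.

0.33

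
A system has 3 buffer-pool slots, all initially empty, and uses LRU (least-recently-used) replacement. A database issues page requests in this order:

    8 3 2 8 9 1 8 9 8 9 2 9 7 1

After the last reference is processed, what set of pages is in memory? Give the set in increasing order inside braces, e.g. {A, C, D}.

8 → fault, frames {8}
3 → fault, frames {8,3}
2 → fault, frames {8,3,2}
8 → hit
9 → fault, evict 3, frames {2,8,9}
1 → fault, evict 2, frames {8,9,1}
8 → hit
9 → hit
8 → hit
9 → hit
2 → fault, evict 1, frames {8,9,2}
9 → hit
7 → fault, evict 8, frames {2,9,7}
1 → fault, evict 2, frames {9,7,1}

{1, 7, 9}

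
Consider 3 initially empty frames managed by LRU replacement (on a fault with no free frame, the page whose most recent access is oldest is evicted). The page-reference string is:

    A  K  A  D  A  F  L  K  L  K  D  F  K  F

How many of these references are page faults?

A → miss, frames {A}
K → miss, frames {A,K}
A → hit
D → miss, frames {K,A,D}
A → hit
F → miss, evict K, frames {D,A,F}
L → miss, evict D, frames {A,F,L}
K → miss, evict A, frames {F,L,K}
L → hit
K → hit
D → miss, evict F, frames {L,K,D}
F → miss, evict L, frames {K,D,F}
K → hit
F → hit
Page faults: 8.

8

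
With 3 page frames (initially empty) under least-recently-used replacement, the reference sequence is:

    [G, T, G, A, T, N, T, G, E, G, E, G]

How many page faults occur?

6

G: miss, frames [G]
T: miss, frames [G, T]
G: hit
A: miss, frames [T, G, A]
T: hit
N: miss, evict G, frames [A, T, N]
T: hit
G: miss, evict A, frames [N, T, G]
E: miss, evict N, frames [T, G, E]
G: hit
E: hit
G: hit
Page faults: 6.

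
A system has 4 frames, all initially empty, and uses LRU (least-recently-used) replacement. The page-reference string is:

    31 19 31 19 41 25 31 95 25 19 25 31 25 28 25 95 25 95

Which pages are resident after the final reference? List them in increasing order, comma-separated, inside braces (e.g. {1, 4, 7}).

31 -> fault, frames (31)
19 -> fault, frames (31 19)
31 -> hit
19 -> hit
41 -> fault, frames (31 19 41)
25 -> fault, frames (31 19 41 25)
31 -> hit
95 -> fault, evict 19, frames (41 25 31 95)
25 -> hit
19 -> fault, evict 41, frames (31 95 25 19)
25 -> hit
31 -> hit
25 -> hit
28 -> fault, evict 95, frames (19 31 25 28)
25 -> hit
95 -> fault, evict 19, frames (31 28 25 95)
25 -> hit
95 -> hit

{25, 28, 31, 95}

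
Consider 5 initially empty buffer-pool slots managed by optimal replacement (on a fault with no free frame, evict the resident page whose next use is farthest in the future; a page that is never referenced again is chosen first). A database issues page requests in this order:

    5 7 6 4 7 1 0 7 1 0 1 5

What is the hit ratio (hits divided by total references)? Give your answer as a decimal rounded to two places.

0.50

5 -> miss, frames {5}
7 -> miss, frames {5,7}
6 -> miss, frames {5,7,6}
4 -> miss, frames {5,7,6,4}
7 -> hit
1 -> miss, frames {5,7,6,4,1}
0 -> miss, evict 4, frames {5,7,6,1,0}
7 -> hit
1 -> hit
0 -> hit
1 -> hit
5 -> hit
Hits: 6 of 12 references → 6/12 = 0.5000.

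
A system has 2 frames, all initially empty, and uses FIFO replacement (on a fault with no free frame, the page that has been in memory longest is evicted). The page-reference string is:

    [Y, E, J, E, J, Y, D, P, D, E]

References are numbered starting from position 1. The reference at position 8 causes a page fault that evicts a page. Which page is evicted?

Y

pos 1: Y -> fault, frames [Y]
pos 2: E -> fault, frames [Y, E]
pos 3: J -> fault, evict Y, frames [E, J]
pos 4: E -> hit
pos 5: J -> hit
pos 6: Y -> fault, evict E, frames [J, Y]
pos 7: D -> fault, evict J, frames [Y, D]
pos 8: P -> fault, evict Y, frames [D, P]
At position 8, page Y is evicted.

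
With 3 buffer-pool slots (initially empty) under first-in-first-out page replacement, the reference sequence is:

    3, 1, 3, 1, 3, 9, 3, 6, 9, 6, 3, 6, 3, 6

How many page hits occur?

9

3 → fault, frames {3}
1 → fault, frames {3,1}
3 → hit
1 → hit
3 → hit
9 → fault, frames {3,1,9}
3 → hit
6 → fault, evict 3, frames {1,9,6}
9 → hit
6 → hit
3 → fault, evict 1, frames {9,6,3}
6 → hit
3 → hit
6 → hit
Hits: 9.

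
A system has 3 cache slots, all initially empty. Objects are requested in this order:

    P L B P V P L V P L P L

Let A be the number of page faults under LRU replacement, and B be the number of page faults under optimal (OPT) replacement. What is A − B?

1

Under LRU: F F F . F . F . . . . . → 5 faults.
Under OPT: F F F . F . . . . . . . → 4 faults.
A − B = 5 − 4 = 1.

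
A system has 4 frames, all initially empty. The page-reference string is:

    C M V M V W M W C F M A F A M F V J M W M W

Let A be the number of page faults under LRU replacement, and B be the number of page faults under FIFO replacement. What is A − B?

-1

Under LRU: F F F . . F . . . F . F . . . . F F . F . . → 9 faults.
Under FIFO: F F F . . F . . . F . F . . F . F F . F . . → 10 faults.
A − B = 9 − 10 = -1.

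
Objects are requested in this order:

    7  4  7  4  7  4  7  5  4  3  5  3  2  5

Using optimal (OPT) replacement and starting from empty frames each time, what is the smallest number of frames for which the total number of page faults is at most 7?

2

f=1: 14 faults
f=2: 5 faults
f=3: 5 faults
f=4: 5 faults
f=5: 5 faults
Smallest f with faults ≤ 7 is 2.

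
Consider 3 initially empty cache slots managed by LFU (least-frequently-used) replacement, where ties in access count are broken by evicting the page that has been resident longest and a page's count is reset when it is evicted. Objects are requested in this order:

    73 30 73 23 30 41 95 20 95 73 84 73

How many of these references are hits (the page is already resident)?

4

73: fault, frames {73}
30: fault, frames {73,30}
73: hit
23: fault, frames {73,30,23}
30: hit
41: fault, evict 23, frames {73,30,41}
95: fault, evict 41, frames {73,30,95}
20: fault, evict 95, frames {73,30,20}
95: fault, evict 20, frames {73,30,95}
73: hit
84: fault, evict 95, frames {73,30,84}
73: hit
Hits: 4.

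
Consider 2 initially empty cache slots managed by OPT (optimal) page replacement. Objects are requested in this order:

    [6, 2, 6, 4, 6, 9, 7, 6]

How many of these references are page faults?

5

6 -> fault, frames (6)
2 -> fault, frames (6 2)
6 -> hit
4 -> fault, evict 2, frames (6 4)
6 -> hit
9 -> fault, evict 4, frames (6 9)
7 -> fault, evict 9, frames (6 7)
6 -> hit
Page faults: 5.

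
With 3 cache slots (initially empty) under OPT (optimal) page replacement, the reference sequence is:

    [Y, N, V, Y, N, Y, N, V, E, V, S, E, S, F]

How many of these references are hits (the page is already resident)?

8

Y: miss, frames [Y]
N: miss, frames [Y, N]
V: miss, frames [Y, N, V]
Y: hit
N: hit
Y: hit
N: hit
V: hit
E: miss, evict N, frames [Y, V, E]
V: hit
S: miss, evict V, frames [Y, E, S]
E: hit
S: hit
F: miss, evict S, frames [Y, E, F]
Hits: 8.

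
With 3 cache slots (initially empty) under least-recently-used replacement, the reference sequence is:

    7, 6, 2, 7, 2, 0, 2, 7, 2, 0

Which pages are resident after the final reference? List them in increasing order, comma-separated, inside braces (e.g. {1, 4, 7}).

{0, 2, 7}

7 → miss, frames [7]
6 → miss, frames [7, 6]
2 → miss, frames [7, 6, 2]
7 → hit
2 → hit
0 → miss, evict 6, frames [7, 2, 0]
2 → hit
7 → hit
2 → hit
0 → hit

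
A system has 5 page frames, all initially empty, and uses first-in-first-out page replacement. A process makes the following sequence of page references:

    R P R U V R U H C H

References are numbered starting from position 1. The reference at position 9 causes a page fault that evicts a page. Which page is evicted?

R

pos 1: R: fault, frames {R}
pos 2: P: fault, frames {R,P}
pos 3: R: hit
pos 4: U: fault, frames {R,P,U}
pos 5: V: fault, frames {R,P,U,V}
pos 6: R: hit
pos 7: U: hit
pos 8: H: fault, frames {R,P,U,V,H}
pos 9: C: fault, evict R, frames {P,U,V,H,C}
At position 9, page R is evicted.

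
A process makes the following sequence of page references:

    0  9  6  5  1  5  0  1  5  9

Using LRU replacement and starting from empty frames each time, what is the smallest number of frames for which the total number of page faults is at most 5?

5

f=1: 10 faults
f=2: 9 faults
f=3: 7 faults
f=4: 7 faults
f=5: 5 faults
Smallest f with faults ≤ 5 is 5.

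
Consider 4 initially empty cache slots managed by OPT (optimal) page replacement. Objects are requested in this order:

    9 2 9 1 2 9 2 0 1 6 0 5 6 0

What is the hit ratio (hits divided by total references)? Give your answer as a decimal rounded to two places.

0.57

9: fault, frames {9}
2: fault, frames {9,2}
9: hit
1: fault, frames {9,2,1}
2: hit
9: hit
2: hit
0: fault, frames {9,2,1,0}
1: hit
6: fault, evict 1, frames {9,2,0,6}
0: hit
5: fault, evict 2, frames {9,0,6,5}
6: hit
0: hit
Hits: 8 of 14 references → 8/14 = 0.5714.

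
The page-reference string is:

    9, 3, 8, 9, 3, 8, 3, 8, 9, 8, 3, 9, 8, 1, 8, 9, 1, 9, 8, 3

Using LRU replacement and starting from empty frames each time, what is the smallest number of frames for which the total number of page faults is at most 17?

f=1: 20 faults
f=2: 15 faults
f=3: 5 faults
f=4: 4 faults
Smallest f with faults ≤ 17 is 2.

2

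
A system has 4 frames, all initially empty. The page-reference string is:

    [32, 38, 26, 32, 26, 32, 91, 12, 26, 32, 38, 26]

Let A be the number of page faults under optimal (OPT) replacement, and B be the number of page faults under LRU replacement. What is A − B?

-1

Under OPT: F F F . . . F F . . . . → 5 faults.
Under LRU: F F F . . . F F . . F . → 6 faults.
A − B = 5 − 6 = -1.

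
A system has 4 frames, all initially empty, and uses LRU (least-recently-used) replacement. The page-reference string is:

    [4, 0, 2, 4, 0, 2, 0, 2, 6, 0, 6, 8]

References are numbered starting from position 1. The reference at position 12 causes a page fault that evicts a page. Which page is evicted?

4

pos 1: 4: miss, frames (4)
pos 2: 0: miss, frames (4 0)
pos 3: 2: miss, frames (4 0 2)
pos 4: 4: hit
pos 5: 0: hit
pos 6: 2: hit
pos 7: 0: hit
pos 8: 2: hit
pos 9: 6: miss, frames (4 0 2 6)
pos 10: 0: hit
pos 11: 6: hit
pos 12: 8: miss, evict 4, frames (2 0 6 8)
At position 12, page 4 is evicted.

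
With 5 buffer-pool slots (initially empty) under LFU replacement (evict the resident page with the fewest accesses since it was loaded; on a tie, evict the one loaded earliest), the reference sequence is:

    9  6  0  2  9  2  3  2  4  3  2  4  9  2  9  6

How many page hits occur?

9

9 → fault, frames (9)
6 → fault, frames (9 6)
0 → fault, frames (9 6 0)
2 → fault, frames (9 6 0 2)
9 → hit
2 → hit
3 → fault, frames (9 6 0 2 3)
2 → hit
4 → fault, evict 6, frames (9 0 2 3 4)
3 → hit
2 → hit
4 → hit
9 → hit
2 → hit
9 → hit
6 → fault, evict 0, frames (9 2 3 4 6)
Hits: 9.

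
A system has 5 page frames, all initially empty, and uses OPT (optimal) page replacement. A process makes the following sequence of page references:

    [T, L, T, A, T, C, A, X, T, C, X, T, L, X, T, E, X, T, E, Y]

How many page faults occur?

7

T → fault, frames [T]
L → fault, frames [T, L]
T → hit
A → fault, frames [T, L, A]
T → hit
C → fault, frames [T, L, A, C]
A → hit
X → fault, frames [T, L, A, C, X]
T → hit
C → hit
X → hit
T → hit
L → hit
X → hit
T → hit
E → fault, evict C, frames [T, L, A, X, E]
X → hit
T → hit
E → hit
Y → fault, evict E, frames [T, L, A, X, Y]
Page faults: 7.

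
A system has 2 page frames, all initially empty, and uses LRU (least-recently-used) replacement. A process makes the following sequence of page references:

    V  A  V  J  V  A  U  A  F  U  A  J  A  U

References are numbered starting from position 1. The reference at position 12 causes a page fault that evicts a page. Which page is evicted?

pos 1: V -> fault, frames (V)
pos 2: A -> fault, frames (V A)
pos 3: V -> hit
pos 4: J -> fault, evict A, frames (V J)
pos 5: V -> hit
pos 6: A -> fault, evict J, frames (V A)
pos 7: U -> fault, evict V, frames (A U)
pos 8: A -> hit
pos 9: F -> fault, evict U, frames (A F)
pos 10: U -> fault, evict A, frames (F U)
pos 11: A -> fault, evict F, frames (U A)
pos 12: J -> fault, evict U, frames (A J)
At position 12, page U is evicted.

U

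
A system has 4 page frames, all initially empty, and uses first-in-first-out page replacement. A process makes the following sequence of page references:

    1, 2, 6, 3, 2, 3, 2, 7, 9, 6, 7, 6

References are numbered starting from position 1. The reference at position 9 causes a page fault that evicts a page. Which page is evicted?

pos 1: 1 -> miss, frames (1)
pos 2: 2 -> miss, frames (1 2)
pos 3: 6 -> miss, frames (1 2 6)
pos 4: 3 -> miss, frames (1 2 6 3)
pos 5: 2 -> hit
pos 6: 3 -> hit
pos 7: 2 -> hit
pos 8: 7 -> miss, evict 1, frames (2 6 3 7)
pos 9: 9 -> miss, evict 2, frames (6 3 7 9)
At position 9, page 2 is evicted.

2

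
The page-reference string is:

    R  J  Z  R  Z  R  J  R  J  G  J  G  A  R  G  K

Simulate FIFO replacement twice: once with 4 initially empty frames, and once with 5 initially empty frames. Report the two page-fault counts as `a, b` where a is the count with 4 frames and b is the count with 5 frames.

4 frames: F F F . . . . . . F . . F F . F → 7 faults.
5 frames: F F F . . . . . . F . . F . . F → 6 faults.
6 < 7: adding a frame reduced faults, as is typical.

7, 6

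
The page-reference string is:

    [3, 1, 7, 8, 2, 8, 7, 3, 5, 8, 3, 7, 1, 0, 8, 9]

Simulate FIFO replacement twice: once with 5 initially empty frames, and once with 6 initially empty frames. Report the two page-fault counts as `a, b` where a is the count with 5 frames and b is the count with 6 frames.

11, 8

5 frames: F F F F F . . . F . F . F F F F → 11 faults.
6 frames: F F F F F . . . F . . . . F . F → 8 faults.
8 < 11: adding a frame reduced faults, as is typical.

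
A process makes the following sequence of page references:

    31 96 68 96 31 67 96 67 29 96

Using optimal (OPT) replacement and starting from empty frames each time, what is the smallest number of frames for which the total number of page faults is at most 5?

3

f=1: 10 faults
f=2: 6 faults
f=3: 5 faults
f=4: 5 faults
f=5: 5 faults
Smallest f with faults ≤ 5 is 3.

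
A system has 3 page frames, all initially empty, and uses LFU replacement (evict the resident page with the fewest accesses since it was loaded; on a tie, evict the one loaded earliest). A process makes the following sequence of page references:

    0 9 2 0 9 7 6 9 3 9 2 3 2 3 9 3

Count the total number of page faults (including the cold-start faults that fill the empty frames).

0: fault, frames {0}
9: fault, frames {0,9}
2: fault, frames {0,9,2}
0: hit
9: hit
7: fault, evict 2, frames {0,9,7}
6: fault, evict 7, frames {0,9,6}
9: hit
3: fault, evict 6, frames {0,9,3}
9: hit
2: fault, evict 3, frames {0,9,2}
3: fault, evict 2, frames {0,9,3}
2: fault, evict 3, frames {0,9,2}
3: fault, evict 2, frames {0,9,3}
9: hit
3: hit
Page faults: 10.

10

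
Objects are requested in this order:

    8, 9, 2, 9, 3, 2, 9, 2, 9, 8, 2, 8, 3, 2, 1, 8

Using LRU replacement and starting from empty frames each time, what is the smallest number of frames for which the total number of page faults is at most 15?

2

f=1: 16 faults
f=2: 12 faults
f=3: 8 faults
f=4: 5 faults
f=5: 5 faults
Smallest f with faults ≤ 15 is 2.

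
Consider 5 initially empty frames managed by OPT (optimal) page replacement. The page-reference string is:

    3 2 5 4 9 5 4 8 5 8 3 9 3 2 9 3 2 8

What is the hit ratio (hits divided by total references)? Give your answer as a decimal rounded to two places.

0.67

3 -> fault, frames (3)
2 -> fault, frames (3 2)
5 -> fault, frames (3 2 5)
4 -> fault, frames (3 2 5 4)
9 -> fault, frames (3 2 5 4 9)
5 -> hit
4 -> hit
8 -> fault, evict 4, frames (3 2 5 9 8)
5 -> hit
8 -> hit
3 -> hit
9 -> hit
3 -> hit
2 -> hit
9 -> hit
3 -> hit
2 -> hit
8 -> hit
Hits: 12 of 18 references → 12/18 = 0.6667.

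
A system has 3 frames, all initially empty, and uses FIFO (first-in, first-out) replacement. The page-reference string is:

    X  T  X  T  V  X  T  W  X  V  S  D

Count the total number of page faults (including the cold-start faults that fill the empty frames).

X → fault, frames [X]
T → fault, frames [X, T]
X → hit
T → hit
V → fault, frames [X, T, V]
X → hit
T → hit
W → fault, evict X, frames [T, V, W]
X → fault, evict T, frames [V, W, X]
V → hit
S → fault, evict V, frames [W, X, S]
D → fault, evict W, frames [X, S, D]
Page faults: 7.

7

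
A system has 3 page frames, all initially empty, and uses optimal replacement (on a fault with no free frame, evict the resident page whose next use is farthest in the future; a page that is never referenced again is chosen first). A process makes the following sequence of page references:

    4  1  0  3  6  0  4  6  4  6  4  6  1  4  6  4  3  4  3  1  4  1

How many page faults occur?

4 -> fault, frames {4}
1 -> fault, frames {4,1}
0 -> fault, frames {4,1,0}
3 -> fault, evict 1, frames {4,0,3}
6 -> fault, evict 3, frames {4,0,6}
0 -> hit
4 -> hit
6 -> hit
4 -> hit
6 -> hit
4 -> hit
6 -> hit
1 -> fault, evict 0, frames {4,6,1}
4 -> hit
6 -> hit
4 -> hit
3 -> fault, evict 6, frames {4,1,3}
4 -> hit
3 -> hit
1 -> hit
4 -> hit
1 -> hit
Page faults: 7.

7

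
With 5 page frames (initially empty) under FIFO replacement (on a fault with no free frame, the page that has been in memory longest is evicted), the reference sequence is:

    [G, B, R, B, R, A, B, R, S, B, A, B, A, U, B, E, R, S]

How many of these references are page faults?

7

G -> fault, frames {G}
B -> fault, frames {G,B}
R -> fault, frames {G,B,R}
B -> hit
R -> hit
A -> fault, frames {G,B,R,A}
B -> hit
R -> hit
S -> fault, frames {G,B,R,A,S}
B -> hit
A -> hit
B -> hit
A -> hit
U -> fault, evict G, frames {B,R,A,S,U}
B -> hit
E -> fault, evict B, frames {R,A,S,U,E}
R -> hit
S -> hit
Page faults: 7.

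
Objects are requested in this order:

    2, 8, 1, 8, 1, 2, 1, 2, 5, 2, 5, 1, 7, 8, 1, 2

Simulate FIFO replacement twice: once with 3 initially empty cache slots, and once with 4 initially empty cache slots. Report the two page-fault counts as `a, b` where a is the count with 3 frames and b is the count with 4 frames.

9, 6

3 frames: F F F . . . . . F F . . F F F F → 9 faults.
4 frames: F F F . . . . . F . . . F . . F → 6 faults.
6 < 9: adding a frame reduced faults, as is typical.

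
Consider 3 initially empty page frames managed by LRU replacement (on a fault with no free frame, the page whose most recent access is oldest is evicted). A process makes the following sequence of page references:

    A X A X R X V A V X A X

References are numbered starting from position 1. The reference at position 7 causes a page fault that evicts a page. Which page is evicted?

A

pos 1: A → fault, frames (A)
pos 2: X → fault, frames (A X)
pos 3: A → hit
pos 4: X → hit
pos 5: R → fault, frames (A X R)
pos 6: X → hit
pos 7: V → fault, evict A, frames (R X V)
At position 7, page A is evicted.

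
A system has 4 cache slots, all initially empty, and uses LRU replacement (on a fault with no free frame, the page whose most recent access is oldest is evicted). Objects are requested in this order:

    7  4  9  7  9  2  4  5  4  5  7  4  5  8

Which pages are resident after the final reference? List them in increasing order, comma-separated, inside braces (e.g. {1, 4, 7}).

{4, 5, 7, 8}

7 -> miss, frames [7]
4 -> miss, frames [7, 4]
9 -> miss, frames [7, 4, 9]
7 -> hit
9 -> hit
2 -> miss, frames [4, 7, 9, 2]
4 -> hit
5 -> miss, evict 7, frames [9, 2, 4, 5]
4 -> hit
5 -> hit
7 -> miss, evict 9, frames [2, 4, 5, 7]
4 -> hit
5 -> hit
8 -> miss, evict 2, frames [7, 4, 5, 8]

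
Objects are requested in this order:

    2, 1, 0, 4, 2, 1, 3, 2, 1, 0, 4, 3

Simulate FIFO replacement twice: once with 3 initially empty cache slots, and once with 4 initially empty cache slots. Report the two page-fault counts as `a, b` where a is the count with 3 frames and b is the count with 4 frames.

3 frames: F F F F F F F . . F F . → 9 faults.
4 frames: F F F F . . F F F F F F → 10 faults.
10 > 9: adding a frame increased faults — Belady's anomaly.

9, 10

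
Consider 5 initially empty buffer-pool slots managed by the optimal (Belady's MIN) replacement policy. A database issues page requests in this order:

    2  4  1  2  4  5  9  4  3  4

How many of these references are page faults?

6

2 → miss, frames (2)
4 → miss, frames (2 4)
1 → miss, frames (2 4 1)
2 → hit
4 → hit
5 → miss, frames (2 4 1 5)
9 → miss, frames (2 4 1 5 9)
4 → hit
3 → miss, evict 9, frames (2 4 1 5 3)
4 → hit
Page faults: 6.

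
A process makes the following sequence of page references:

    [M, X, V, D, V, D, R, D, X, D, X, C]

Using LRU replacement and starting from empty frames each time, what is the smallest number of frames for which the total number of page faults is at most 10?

2

f=1: 12 faults
f=2: 7 faults
f=3: 7 faults
f=4: 6 faults
f=5: 6 faults
f=6: 6 faults
Smallest f with faults ≤ 10 is 2.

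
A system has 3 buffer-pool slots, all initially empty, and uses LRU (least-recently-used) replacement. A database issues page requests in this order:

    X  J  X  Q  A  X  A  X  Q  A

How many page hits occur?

6

X -> fault, frames (X)
J -> fault, frames (X J)
X -> hit
Q -> fault, frames (J X Q)
A -> fault, evict J, frames (X Q A)
X -> hit
A -> hit
X -> hit
Q -> hit
A -> hit
Hits: 6.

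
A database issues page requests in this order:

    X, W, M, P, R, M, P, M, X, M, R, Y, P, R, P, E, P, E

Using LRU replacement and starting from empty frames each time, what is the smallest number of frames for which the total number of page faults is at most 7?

f=1: 18 faults
f=2: 13 faults
f=3: 10 faults
f=4: 9 faults
f=5: 7 faults
f=6: 7 faults
f=7: 7 faults
Smallest f with faults ≤ 7 is 5.

5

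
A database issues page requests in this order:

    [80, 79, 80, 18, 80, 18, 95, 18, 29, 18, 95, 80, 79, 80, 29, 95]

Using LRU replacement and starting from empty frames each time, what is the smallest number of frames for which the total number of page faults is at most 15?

2

f=1: 16 faults
f=2: 10 faults
f=3: 9 faults
f=4: 7 faults
f=5: 5 faults
Smallest f with faults ≤ 15 is 2.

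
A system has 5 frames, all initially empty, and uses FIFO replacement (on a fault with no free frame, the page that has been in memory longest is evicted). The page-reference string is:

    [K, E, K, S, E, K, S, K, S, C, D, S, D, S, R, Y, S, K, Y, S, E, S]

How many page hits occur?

12

K -> miss, frames [K]
E -> miss, frames [K, E]
K -> hit
S -> miss, frames [K, E, S]
E -> hit
K -> hit
S -> hit
K -> hit
S -> hit
C -> miss, frames [K, E, S, C]
D -> miss, frames [K, E, S, C, D]
S -> hit
D -> hit
S -> hit
R -> miss, evict K, frames [E, S, C, D, R]
Y -> miss, evict E, frames [S, C, D, R, Y]
S -> hit
K -> miss, evict S, frames [C, D, R, Y, K]
Y -> hit
S -> miss, evict C, frames [D, R, Y, K, S]
E -> miss, evict D, frames [R, Y, K, S, E]
S -> hit
Hits: 12.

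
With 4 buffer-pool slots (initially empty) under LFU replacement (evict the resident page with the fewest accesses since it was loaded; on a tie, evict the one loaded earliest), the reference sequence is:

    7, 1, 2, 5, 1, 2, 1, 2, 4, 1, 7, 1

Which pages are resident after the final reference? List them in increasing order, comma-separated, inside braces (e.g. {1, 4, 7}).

7 -> miss, frames (7)
1 -> miss, frames (7 1)
2 -> miss, frames (7 1 2)
5 -> miss, frames (7 1 2 5)
1 -> hit
2 -> hit
1 -> hit
2 -> hit
4 -> miss, evict 7, frames (1 2 5 4)
1 -> hit
7 -> miss, evict 5, frames (1 2 4 7)
1 -> hit

{1, 2, 4, 7}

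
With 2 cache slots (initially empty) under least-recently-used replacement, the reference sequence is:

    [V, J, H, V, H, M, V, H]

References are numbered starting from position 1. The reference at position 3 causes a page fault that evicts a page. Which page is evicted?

V

pos 1: V → fault, frames {V}
pos 2: J → fault, frames {V,J}
pos 3: H → fault, evict V, frames {J,H}
At position 3, page V is evicted.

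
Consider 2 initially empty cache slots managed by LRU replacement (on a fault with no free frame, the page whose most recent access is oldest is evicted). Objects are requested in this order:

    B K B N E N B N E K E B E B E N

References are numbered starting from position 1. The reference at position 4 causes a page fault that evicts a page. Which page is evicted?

K

pos 1: B: miss, frames (B)
pos 2: K: miss, frames (B K)
pos 3: B: hit
pos 4: N: miss, evict K, frames (B N)
At position 4, page K is evicted.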